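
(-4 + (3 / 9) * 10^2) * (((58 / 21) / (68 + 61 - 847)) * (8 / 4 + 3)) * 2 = -25520 / 22617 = -1.13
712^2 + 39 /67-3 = 506941.58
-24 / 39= -0.62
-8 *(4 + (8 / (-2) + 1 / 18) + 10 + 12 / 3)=-1012 / 9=-112.44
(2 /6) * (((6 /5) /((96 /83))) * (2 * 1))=83 /120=0.69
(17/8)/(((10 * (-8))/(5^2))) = -0.66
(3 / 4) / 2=3 / 8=0.38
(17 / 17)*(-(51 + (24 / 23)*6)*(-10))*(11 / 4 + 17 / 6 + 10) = 410465 / 46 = 8923.15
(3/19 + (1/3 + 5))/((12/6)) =313/114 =2.75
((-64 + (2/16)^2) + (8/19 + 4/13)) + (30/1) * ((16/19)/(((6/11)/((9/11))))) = -400905/15808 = -25.36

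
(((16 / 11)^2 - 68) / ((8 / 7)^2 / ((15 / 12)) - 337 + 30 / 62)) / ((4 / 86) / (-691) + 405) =9178791395 / 18928396014352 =0.00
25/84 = 0.30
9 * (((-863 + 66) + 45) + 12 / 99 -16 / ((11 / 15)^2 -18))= -292102644 / 43219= -6758.66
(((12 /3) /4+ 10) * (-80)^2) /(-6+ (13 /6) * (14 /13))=-19200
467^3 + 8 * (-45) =101847203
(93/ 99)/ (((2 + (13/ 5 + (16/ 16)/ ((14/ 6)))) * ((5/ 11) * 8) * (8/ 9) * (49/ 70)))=465/ 5632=0.08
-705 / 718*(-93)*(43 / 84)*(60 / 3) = 4698825 / 5026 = 934.90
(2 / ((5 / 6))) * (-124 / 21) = -496 / 35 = -14.17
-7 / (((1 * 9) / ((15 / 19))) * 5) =-7 / 57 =-0.12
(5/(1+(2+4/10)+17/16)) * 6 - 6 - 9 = -985/119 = -8.28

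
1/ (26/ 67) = 67/ 26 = 2.58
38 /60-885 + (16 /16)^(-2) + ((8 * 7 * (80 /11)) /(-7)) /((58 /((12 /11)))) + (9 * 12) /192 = -744383957 /842160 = -883.90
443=443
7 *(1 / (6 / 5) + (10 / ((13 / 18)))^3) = 245020895 / 13182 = 18587.54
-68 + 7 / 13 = -877 / 13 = -67.46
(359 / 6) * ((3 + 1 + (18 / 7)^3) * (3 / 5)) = 1293118 / 1715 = 754.00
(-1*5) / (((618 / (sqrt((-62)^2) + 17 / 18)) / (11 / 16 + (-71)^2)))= -492965 / 192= -2567.53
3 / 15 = 1 / 5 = 0.20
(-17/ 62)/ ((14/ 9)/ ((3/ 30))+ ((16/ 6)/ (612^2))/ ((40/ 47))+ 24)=-47754360/ 6889114097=-0.01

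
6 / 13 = 0.46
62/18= 3.44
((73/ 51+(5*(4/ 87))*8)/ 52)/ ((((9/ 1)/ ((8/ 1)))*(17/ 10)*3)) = 96740/ 8825193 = 0.01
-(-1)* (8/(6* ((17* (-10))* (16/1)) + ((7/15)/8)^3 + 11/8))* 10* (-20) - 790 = -22274116289030/28198583657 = -789.90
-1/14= -0.07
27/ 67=0.40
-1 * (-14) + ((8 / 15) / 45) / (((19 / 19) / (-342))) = 746 / 75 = 9.95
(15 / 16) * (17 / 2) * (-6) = -765 / 16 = -47.81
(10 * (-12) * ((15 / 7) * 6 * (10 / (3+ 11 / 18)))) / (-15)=25920 / 91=284.84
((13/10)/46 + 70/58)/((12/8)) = 16477/20010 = 0.82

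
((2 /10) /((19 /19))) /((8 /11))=11 /40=0.28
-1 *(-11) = 11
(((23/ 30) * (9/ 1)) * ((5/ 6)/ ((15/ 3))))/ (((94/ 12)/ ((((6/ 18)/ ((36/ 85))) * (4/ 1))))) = 391/ 846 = 0.46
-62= -62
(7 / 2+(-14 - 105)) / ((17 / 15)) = -3465 / 34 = -101.91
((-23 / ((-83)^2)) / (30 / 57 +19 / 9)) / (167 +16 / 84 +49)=-82593 / 14105503060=-0.00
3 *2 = 6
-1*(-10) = 10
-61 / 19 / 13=-61 / 247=-0.25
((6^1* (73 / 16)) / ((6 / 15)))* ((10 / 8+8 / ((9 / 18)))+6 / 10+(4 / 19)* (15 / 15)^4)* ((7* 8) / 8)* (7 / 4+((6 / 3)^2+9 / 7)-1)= 254006493 / 4864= 52221.73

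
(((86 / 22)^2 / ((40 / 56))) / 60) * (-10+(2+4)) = -12943 / 9075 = -1.43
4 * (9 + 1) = 40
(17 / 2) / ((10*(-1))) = -17 / 20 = -0.85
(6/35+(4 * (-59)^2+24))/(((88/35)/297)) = 6590511/4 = 1647627.75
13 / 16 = 0.81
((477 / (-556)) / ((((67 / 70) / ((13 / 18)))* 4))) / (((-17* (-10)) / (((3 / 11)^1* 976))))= -882609 / 3483062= -0.25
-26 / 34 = -0.76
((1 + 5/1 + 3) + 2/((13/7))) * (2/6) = 131/39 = 3.36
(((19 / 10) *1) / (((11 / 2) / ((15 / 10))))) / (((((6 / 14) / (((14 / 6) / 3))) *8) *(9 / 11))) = 931 / 6480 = 0.14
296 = 296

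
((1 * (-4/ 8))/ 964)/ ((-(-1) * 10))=-1/ 19280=-0.00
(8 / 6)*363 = 484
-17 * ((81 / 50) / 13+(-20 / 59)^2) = -9213337 / 2262650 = -4.07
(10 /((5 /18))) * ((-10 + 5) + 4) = -36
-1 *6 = -6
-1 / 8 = -0.12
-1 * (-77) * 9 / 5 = 693 / 5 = 138.60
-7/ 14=-1/ 2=-0.50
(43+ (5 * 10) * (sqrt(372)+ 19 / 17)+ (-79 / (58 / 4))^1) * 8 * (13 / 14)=2395276 / 3451+ 5200 * sqrt(93) / 7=7857.94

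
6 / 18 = 1 / 3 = 0.33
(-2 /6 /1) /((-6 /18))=1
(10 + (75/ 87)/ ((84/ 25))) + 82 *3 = 256.26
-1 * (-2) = 2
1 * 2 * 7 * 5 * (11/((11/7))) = 490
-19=-19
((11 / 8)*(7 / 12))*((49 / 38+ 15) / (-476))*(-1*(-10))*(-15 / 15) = 34045 / 124032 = 0.27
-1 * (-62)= 62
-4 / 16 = -1 / 4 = -0.25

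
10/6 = 5/3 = 1.67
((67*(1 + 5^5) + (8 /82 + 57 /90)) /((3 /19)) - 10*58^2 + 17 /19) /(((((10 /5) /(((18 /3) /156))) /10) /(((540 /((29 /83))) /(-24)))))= -37615773523535 /2349464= -16010363.86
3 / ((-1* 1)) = -3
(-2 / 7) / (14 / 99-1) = 198 / 595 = 0.33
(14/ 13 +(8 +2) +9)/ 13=261/ 169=1.54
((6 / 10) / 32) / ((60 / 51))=51 / 3200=0.02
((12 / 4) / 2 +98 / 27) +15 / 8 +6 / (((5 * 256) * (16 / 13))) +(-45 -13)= -14098147 / 276480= -50.99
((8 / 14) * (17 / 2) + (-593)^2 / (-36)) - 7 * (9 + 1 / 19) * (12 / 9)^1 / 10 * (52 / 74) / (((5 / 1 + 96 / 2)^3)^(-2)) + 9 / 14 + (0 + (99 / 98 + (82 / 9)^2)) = -7343530713819634879 / 55804140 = -131594729599.27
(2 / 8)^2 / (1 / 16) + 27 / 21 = 16 / 7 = 2.29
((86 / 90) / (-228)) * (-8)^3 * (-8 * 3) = -44032 / 855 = -51.50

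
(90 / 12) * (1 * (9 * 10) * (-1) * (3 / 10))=-405 / 2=-202.50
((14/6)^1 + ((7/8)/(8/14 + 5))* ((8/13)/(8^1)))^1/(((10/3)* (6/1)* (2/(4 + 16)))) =3171/2704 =1.17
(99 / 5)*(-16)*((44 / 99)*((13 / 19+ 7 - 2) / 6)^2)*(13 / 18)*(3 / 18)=-27456 / 1805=-15.21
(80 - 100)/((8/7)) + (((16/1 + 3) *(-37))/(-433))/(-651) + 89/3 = 6857747/563766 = 12.16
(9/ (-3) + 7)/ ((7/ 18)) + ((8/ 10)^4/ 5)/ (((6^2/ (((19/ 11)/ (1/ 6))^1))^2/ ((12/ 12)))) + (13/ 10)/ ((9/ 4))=86316826/ 7940625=10.87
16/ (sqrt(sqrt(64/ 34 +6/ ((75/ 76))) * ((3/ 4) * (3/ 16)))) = 64 * sqrt(15) * 34^(1/ 4) * 47^(3/ 4)/ 423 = 25.40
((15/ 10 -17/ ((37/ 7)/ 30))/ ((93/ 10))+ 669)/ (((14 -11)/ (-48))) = -12090048/ 1147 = -10540.58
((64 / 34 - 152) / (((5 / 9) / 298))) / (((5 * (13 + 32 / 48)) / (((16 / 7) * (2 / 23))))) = -657068544 / 2805425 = -234.21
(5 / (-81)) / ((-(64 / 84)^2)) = 245 / 2304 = 0.11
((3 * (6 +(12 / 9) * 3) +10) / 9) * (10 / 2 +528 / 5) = 4424 / 9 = 491.56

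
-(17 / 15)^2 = -289 / 225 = -1.28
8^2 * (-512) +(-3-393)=-33164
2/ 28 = 1/ 14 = 0.07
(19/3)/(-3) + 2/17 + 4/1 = 307/153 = 2.01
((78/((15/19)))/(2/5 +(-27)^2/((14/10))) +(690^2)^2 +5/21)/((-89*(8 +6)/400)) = -1335682772048520200/18355449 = -72767643659.85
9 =9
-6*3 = -18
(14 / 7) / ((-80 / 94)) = -47 / 20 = -2.35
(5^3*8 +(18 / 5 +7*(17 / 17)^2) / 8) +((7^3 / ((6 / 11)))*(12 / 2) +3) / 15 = 1253.06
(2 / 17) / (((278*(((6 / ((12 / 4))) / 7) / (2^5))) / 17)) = 0.81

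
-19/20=-0.95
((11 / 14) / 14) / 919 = 11 / 180124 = 0.00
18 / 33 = 6 / 11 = 0.55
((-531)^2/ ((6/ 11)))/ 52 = 1033857/ 104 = 9940.93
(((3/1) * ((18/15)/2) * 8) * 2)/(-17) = -144/85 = -1.69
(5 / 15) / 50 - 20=-2999 / 150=-19.99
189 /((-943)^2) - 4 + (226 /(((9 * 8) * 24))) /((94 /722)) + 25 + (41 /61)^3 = 182849222199115613 /8196425408139552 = 22.31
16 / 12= 4 / 3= 1.33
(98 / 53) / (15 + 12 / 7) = 686 / 6201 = 0.11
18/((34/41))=369/17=21.71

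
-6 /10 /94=-3 /470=-0.01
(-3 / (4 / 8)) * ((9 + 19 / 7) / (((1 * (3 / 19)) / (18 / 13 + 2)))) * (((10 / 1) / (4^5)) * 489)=-20951205 / 2912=-7194.78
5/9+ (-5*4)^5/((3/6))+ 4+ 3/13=-6399995.21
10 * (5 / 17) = 50 / 17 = 2.94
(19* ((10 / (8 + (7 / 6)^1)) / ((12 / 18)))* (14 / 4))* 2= 2394 / 11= 217.64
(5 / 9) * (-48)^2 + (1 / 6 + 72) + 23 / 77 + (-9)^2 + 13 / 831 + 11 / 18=275289758 / 191961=1434.09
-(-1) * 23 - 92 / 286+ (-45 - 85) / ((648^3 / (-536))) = 22.68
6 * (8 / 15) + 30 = 166 / 5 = 33.20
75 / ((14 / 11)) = 825 / 14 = 58.93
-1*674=-674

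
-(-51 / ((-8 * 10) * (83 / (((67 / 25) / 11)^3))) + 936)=-129253425338913 / 138091250000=-936.00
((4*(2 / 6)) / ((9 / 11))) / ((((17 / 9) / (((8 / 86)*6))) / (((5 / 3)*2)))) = 3520 / 2193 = 1.61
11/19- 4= -65/19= -3.42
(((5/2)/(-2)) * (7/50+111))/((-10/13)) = 72241/400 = 180.60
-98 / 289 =-0.34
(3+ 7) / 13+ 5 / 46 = 525 / 598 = 0.88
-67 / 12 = -5.58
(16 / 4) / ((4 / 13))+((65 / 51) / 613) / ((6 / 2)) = 1219322 / 93789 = 13.00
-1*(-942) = 942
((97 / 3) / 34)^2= 9409 / 10404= 0.90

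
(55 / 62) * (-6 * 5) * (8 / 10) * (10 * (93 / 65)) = -3960 / 13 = -304.62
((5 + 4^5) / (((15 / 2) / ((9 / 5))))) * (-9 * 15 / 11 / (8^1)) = -83349 / 220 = -378.86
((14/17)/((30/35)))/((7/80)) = 10.98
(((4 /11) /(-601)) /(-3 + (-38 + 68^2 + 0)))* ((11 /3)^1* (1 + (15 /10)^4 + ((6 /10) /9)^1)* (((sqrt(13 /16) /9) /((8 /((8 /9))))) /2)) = -1471* sqrt(13) /321271233120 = -0.00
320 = 320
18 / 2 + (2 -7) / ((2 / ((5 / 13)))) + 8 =417 / 26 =16.04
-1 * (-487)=487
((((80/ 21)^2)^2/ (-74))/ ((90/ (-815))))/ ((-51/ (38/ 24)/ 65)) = -515340800000/ 9908612469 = -52.01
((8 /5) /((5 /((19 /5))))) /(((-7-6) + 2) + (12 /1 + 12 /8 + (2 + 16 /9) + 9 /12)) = 5472 /31625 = 0.17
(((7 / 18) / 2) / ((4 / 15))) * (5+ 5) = 175 / 24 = 7.29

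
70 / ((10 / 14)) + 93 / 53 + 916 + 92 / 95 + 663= 8457406 / 5035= 1679.72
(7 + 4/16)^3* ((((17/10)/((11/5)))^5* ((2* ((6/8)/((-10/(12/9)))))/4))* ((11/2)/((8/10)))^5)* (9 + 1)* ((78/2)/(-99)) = 1406798752653125/4429185024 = 317620.23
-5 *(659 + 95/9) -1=-30139/9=-3348.78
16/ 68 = 4/ 17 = 0.24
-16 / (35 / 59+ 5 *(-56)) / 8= 118 / 16485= 0.01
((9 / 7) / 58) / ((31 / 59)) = 531 / 12586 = 0.04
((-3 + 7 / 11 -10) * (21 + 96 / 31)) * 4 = -406368 / 341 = -1191.70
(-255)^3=-16581375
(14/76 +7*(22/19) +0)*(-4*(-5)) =165.79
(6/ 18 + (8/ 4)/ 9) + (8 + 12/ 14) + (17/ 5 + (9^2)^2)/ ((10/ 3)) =3116504/ 1575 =1978.73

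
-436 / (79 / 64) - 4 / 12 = -83791 / 237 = -353.55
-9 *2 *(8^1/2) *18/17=-1296/17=-76.24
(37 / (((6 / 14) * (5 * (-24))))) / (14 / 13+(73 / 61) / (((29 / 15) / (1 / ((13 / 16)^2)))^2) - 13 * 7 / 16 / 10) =-1517955343996 / 2622251501361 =-0.58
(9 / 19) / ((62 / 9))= 81 / 1178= 0.07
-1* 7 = -7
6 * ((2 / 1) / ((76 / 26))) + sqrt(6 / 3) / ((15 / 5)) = sqrt(2) / 3 + 78 / 19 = 4.58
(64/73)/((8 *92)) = 0.00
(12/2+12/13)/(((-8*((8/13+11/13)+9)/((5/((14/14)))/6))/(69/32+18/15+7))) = -24855/34816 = -0.71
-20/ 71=-0.28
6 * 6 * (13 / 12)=39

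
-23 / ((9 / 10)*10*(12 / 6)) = -23 / 18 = -1.28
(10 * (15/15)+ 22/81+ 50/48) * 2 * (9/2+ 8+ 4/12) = 564487/1944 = 290.37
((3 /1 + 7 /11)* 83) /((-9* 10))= -332 /99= -3.35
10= 10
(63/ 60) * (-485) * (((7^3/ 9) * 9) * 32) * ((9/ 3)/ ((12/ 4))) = -5589528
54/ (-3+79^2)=27/ 3119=0.01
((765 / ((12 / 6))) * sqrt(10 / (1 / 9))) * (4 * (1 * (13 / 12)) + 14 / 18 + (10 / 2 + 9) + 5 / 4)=73884.64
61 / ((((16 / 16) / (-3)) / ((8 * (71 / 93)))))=-34648 / 31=-1117.68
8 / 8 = 1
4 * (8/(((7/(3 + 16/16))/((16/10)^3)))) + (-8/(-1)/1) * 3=86536/875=98.90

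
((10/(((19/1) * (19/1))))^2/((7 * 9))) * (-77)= -1100/1172889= -0.00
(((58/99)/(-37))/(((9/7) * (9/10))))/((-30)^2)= -0.00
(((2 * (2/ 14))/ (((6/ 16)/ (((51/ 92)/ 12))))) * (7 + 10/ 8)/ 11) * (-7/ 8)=-17/ 736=-0.02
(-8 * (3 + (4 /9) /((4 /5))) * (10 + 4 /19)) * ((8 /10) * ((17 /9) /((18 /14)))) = -23640064 /69255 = -341.35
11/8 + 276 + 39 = 2531/8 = 316.38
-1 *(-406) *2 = 812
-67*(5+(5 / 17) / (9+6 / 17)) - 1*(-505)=26695 / 159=167.89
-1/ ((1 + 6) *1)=-1/ 7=-0.14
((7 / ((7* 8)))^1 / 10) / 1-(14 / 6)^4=-191999 / 6480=-29.63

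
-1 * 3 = -3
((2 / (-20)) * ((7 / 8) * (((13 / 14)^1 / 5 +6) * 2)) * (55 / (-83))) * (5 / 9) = 4763 / 11952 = 0.40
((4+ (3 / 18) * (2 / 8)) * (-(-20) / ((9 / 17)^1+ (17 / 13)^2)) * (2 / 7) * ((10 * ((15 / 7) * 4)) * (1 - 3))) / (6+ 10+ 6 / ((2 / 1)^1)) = -278681000 / 2995027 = -93.05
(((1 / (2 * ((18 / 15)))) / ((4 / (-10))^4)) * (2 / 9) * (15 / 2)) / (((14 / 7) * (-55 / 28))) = -21875 / 3168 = -6.90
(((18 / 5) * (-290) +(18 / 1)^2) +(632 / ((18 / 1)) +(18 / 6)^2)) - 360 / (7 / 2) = -49061 / 63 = -778.75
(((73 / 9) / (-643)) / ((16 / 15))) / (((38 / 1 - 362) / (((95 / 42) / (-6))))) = -0.00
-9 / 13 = -0.69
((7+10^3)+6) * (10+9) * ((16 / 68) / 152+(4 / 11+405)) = 2917971825 / 374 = 7802063.70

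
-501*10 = -5010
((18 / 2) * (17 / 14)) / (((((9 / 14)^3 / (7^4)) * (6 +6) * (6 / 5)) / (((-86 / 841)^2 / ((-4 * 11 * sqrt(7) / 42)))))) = -18490305085 * sqrt(7) / 1890562113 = -25.88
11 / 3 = 3.67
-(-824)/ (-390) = -412/ 195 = -2.11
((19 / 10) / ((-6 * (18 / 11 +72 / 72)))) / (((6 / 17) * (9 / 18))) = -3553 / 5220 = -0.68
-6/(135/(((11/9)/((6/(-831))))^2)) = -1273.55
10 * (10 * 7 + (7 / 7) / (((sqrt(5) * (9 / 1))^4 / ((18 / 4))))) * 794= 2025891794 / 3645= 555800.22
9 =9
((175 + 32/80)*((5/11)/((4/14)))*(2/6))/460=6139/30360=0.20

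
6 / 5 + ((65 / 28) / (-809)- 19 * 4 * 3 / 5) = -5029069 / 113260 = -44.40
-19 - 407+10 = -416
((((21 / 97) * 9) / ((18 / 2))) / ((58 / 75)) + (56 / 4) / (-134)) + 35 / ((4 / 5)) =33114711 / 753884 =43.93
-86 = -86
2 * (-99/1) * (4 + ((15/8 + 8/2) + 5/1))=-11781/4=-2945.25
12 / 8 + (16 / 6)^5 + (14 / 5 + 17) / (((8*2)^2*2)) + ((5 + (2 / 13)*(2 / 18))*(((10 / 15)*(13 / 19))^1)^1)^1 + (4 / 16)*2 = 1644980603 / 11819520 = 139.17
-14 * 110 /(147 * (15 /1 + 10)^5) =-44 /41015625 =-0.00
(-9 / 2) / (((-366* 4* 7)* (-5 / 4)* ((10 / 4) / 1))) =-3 / 21350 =-0.00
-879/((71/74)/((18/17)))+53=-1106857/1207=-917.03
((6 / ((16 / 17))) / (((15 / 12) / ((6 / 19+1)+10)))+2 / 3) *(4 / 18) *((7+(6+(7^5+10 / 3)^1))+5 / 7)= 123749725 / 567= 218253.48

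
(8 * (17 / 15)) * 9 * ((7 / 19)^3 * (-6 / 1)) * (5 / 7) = -119952 / 6859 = -17.49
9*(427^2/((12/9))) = 4922883/4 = 1230720.75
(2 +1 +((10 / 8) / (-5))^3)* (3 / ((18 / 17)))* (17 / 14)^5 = 4610275679 / 206524416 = 22.32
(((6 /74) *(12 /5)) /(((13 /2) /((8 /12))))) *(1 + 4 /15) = 304 /12025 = 0.03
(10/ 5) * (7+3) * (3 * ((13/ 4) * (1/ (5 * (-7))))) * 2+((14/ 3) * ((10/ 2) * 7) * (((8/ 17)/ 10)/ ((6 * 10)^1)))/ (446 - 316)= -3878207/ 348075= -11.14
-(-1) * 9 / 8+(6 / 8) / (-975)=2923 / 2600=1.12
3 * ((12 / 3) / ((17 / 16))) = 192 / 17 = 11.29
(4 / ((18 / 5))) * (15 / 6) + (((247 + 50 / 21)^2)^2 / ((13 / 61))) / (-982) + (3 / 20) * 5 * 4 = -45883865162264533 / 2482744446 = -18481106.76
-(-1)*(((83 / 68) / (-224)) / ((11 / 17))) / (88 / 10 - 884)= 415 / 43129856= 0.00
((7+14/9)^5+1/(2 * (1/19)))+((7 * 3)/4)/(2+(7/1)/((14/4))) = 43318761989/944784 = 45850.44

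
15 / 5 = 3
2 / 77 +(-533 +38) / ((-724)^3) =759044963 / 29221763648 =0.03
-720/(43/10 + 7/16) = -57600/379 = -151.98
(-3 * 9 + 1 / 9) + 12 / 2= -188 / 9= -20.89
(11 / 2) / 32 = 11 / 64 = 0.17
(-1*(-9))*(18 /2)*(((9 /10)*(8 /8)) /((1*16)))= 729 /160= 4.56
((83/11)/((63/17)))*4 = 5644/693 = 8.14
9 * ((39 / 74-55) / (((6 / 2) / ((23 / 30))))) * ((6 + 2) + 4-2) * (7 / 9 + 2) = -2317825 / 666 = -3480.22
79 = 79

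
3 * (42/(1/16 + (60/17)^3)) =9904608/3460913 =2.86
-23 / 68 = -0.34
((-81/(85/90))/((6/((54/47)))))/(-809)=13122/646391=0.02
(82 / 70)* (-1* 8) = -328 / 35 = -9.37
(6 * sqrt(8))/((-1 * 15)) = -4 * sqrt(2)/5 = -1.13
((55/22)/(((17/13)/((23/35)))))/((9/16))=2392/1071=2.23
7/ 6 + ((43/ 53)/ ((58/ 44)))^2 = 21906079/ 14174214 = 1.55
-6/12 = -1/2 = -0.50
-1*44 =-44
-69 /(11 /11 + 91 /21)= -207 /16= -12.94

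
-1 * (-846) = 846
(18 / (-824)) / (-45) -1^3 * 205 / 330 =-42197 / 67980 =-0.62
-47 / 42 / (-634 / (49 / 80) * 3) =329 / 912960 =0.00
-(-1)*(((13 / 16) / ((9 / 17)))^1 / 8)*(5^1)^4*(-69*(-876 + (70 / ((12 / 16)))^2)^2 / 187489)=-987314425751875 / 364478616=-2708840.47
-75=-75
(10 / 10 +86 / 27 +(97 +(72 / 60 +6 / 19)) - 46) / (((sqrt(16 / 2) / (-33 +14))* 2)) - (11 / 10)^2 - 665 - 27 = -69321 / 100 - 72719* sqrt(2) / 540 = -883.65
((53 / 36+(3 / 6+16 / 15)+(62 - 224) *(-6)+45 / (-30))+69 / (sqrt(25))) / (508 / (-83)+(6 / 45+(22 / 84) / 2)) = -103255901 / 612441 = -168.60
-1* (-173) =173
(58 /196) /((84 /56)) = 29 /147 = 0.20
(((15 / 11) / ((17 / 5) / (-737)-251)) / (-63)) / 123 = 1675 / 2389151016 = 0.00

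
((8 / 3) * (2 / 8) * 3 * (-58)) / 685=-0.17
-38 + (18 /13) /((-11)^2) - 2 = -62902 /1573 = -39.99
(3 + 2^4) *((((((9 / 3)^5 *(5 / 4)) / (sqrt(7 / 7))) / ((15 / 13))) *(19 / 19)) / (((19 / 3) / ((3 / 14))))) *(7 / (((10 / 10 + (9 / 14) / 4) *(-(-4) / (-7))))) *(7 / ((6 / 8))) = -83349 / 5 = -16669.80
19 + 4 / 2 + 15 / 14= 22.07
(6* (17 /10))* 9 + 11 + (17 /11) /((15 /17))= 17251 /165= 104.55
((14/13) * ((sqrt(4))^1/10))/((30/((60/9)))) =28/585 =0.05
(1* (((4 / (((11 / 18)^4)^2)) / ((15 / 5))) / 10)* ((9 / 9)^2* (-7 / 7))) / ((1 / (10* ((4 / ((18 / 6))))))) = -19591041024 / 214358881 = -91.39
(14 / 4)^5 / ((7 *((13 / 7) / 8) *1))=16807 / 52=323.21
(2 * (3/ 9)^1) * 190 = 380/ 3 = 126.67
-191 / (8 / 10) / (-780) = 191 / 624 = 0.31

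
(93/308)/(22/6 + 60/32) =558/10241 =0.05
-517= -517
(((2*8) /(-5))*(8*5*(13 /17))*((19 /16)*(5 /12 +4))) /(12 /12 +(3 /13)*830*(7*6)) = -340366 /5334243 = -0.06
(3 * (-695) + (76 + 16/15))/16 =-30119/240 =-125.50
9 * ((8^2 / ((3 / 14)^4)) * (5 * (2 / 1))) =24586240 / 9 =2731804.44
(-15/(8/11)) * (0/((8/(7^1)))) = 0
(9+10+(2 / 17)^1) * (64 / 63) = 20800 / 1071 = 19.42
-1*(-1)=1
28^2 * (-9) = -7056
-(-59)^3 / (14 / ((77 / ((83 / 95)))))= 214621055 / 166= 1292897.92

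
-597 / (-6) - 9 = 90.50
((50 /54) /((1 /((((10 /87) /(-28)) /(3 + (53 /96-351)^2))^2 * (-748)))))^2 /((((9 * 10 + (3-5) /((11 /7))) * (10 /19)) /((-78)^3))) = -1034452792704793313280000000 /170025533124237316890405842026558057416509371021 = -0.00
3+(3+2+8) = 16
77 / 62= 1.24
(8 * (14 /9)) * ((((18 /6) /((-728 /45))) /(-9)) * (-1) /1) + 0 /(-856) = -10 /39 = -0.26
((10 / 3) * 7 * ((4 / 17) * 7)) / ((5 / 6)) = 46.12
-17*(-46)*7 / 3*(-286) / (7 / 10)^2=-22365200 / 21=-1065009.52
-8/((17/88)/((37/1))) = -26048/17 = -1532.24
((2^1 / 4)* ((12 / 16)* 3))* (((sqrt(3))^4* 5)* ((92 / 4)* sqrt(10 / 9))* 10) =12273.59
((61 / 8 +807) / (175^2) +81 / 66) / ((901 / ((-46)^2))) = 36481427 / 12388750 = 2.94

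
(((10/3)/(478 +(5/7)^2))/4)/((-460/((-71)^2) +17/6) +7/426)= 1235045/1956276998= 0.00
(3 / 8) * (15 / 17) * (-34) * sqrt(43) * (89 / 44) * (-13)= 52065 * sqrt(43) / 176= 1939.85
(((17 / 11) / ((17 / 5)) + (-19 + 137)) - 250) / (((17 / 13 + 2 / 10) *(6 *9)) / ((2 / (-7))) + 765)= -94055 / 343233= -0.27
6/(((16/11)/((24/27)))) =11/3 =3.67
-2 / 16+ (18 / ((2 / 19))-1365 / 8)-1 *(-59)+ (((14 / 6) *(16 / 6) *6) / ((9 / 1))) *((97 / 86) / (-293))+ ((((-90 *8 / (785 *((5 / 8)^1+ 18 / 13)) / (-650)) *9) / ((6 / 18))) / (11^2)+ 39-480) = -51561813333776191 / 135061369452900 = -381.77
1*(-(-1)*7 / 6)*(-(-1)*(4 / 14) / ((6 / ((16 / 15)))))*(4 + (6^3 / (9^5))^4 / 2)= 732057358575136 / 3088366981419735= 0.24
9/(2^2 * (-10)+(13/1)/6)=-54/227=-0.24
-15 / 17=-0.88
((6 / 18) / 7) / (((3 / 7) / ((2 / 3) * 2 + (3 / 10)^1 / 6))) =83 / 540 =0.15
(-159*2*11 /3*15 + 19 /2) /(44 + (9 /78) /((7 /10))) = -3181451 /8038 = -395.80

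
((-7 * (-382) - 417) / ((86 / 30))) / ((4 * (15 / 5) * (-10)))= -2257 / 344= -6.56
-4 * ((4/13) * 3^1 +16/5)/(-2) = 536/65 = 8.25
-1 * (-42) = 42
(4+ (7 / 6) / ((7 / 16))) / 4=5 / 3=1.67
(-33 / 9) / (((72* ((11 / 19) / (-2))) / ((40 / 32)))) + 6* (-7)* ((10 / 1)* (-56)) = 10160735 / 432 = 23520.22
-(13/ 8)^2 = -169/ 64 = -2.64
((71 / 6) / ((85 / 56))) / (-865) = -1988 / 220575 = -0.01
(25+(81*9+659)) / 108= 157 / 12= 13.08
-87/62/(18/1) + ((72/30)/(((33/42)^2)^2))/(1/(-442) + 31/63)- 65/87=43198692136107/3590401010020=12.03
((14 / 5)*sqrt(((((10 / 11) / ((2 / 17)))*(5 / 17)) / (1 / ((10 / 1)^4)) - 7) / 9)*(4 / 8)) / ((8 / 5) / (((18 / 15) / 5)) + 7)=7*sqrt(2749153) / 2255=5.15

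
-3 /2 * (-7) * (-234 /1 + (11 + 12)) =-4431 /2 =-2215.50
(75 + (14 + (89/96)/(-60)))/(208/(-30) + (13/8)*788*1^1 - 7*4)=512551/7174464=0.07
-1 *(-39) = 39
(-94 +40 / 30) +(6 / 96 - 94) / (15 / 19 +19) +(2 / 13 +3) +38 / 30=-36363981 / 391040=-92.99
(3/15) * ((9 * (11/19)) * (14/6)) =231/95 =2.43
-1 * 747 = -747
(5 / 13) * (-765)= -3825 / 13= -294.23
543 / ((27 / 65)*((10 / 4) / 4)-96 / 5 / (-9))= 847080 / 3733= 226.92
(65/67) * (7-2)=325/67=4.85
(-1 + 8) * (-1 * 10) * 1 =-70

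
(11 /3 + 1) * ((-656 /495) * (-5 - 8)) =119392 /1485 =80.40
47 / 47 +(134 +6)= 141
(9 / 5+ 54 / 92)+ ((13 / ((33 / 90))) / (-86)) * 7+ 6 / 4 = 54456 / 54395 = 1.00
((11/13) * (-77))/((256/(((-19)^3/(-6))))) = -5809573/19968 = -290.94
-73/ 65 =-1.12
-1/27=-0.04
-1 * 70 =-70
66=66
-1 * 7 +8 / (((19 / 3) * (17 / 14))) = -1925 / 323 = -5.96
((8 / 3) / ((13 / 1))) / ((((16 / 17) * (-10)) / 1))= -17 / 780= -0.02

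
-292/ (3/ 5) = -1460/ 3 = -486.67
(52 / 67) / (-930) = -26 / 31155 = -0.00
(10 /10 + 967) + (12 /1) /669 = 215868 /223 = 968.02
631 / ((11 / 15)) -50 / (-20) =18985 / 22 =862.95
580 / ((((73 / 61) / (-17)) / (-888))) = 534096480 / 73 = 7316390.14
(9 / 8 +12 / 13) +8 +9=1981 / 104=19.05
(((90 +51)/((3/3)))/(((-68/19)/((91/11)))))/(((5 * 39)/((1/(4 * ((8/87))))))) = -4.54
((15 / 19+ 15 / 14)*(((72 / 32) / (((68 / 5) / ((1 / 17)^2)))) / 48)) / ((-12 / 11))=-27225 / 1338222592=-0.00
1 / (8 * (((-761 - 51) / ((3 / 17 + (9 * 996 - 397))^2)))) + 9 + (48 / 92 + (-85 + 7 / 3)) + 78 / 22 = -578527536665 / 50889432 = -11368.32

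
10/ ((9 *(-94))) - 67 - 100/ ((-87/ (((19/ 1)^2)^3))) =663346100066/ 12267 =54075658.28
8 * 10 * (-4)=-320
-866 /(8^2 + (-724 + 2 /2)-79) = 433 /369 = 1.17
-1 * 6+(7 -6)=-5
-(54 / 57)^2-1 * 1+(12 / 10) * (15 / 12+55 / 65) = 28997 / 46930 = 0.62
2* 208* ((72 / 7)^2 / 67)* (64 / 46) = 913.92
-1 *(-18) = 18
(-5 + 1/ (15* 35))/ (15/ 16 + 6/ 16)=-41984/ 11025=-3.81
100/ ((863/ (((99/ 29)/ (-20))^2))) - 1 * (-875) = 2540250301/ 2903132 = 875.00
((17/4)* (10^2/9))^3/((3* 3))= 76765625/6561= 11700.29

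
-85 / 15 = -5.67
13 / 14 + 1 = 27 / 14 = 1.93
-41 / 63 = -0.65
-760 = -760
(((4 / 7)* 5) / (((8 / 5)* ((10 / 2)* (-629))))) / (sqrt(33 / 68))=-5* sqrt(561) / 145299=-0.00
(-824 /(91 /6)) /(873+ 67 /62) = -306528 /4931563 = -0.06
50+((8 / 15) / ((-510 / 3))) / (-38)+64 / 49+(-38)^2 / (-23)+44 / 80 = -1193232119 / 109206300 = -10.93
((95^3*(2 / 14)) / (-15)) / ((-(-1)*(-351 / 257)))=44069075 / 7371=5978.71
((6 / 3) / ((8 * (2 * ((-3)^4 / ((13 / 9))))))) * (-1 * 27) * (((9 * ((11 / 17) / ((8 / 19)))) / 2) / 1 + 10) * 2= -59813 / 29376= -2.04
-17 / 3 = -5.67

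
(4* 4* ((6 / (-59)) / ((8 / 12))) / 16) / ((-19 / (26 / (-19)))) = -0.01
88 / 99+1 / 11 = 97 / 99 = 0.98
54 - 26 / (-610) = 16483 / 305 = 54.04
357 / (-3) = -119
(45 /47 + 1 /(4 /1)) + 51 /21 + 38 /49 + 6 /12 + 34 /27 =1534823 /248724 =6.17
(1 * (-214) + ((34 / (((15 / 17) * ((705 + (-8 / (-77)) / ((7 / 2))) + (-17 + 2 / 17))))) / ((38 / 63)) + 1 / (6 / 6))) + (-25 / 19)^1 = -128324247593 / 599021930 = -214.22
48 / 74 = 24 / 37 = 0.65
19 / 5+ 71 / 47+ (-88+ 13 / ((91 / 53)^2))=-11718069 / 149695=-78.28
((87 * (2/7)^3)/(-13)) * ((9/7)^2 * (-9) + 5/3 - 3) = 552856/218491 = 2.53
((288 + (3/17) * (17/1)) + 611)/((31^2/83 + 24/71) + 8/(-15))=79732290/1006201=79.24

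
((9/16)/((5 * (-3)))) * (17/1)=-51/80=-0.64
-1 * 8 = -8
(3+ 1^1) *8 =32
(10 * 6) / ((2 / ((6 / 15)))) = 12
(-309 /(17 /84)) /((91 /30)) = -503.35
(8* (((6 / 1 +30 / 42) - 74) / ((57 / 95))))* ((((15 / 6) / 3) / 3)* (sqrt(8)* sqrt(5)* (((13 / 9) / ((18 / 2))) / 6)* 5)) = -210.80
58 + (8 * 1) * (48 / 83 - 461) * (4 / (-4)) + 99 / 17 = 5287295 / 1411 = 3747.20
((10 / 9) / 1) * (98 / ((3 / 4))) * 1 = 3920 / 27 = 145.19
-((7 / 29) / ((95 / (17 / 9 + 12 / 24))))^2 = -0.00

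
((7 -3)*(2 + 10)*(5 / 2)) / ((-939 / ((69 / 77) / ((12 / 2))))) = -460 / 24101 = -0.02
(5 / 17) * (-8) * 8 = -320 / 17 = -18.82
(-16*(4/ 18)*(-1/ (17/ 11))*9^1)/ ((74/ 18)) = 3168/ 629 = 5.04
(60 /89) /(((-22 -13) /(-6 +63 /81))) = 188 /1869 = 0.10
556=556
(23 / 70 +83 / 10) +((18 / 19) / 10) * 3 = 8.91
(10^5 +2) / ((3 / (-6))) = -200004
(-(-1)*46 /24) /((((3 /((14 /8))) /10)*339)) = 805 /24408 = 0.03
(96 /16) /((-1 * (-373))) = 6 /373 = 0.02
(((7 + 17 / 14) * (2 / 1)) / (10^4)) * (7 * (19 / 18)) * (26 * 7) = 39767 / 18000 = 2.21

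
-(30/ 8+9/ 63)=-3.89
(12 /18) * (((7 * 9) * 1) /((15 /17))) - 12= 35.60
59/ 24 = 2.46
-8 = -8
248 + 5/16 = 3973/16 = 248.31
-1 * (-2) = 2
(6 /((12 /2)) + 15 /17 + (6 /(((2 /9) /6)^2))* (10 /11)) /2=371966 /187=1989.12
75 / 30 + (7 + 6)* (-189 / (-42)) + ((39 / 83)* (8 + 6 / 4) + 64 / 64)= 11033 / 166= 66.46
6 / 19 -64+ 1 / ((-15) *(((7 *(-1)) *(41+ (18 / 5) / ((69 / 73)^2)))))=-3026397179 / 47522097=-63.68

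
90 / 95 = 18 / 19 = 0.95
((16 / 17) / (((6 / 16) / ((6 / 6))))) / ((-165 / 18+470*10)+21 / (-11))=2816 / 5260973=0.00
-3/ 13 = -0.23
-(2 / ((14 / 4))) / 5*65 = -52 / 7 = -7.43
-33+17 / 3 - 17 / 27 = -755 / 27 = -27.96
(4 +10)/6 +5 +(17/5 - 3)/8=443/60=7.38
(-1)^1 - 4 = -5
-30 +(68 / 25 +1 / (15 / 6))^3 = 5802 / 15625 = 0.37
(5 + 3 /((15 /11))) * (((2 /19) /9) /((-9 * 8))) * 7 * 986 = -6902 /855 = -8.07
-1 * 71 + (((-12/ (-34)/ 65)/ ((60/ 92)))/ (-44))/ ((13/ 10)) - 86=-24808378/ 158015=-157.00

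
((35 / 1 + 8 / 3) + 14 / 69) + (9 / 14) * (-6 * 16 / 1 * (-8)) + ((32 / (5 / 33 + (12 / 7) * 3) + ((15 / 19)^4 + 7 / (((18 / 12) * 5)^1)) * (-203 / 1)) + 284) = 212971336441964 / 384908937945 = 553.30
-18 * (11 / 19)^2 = -2178 / 361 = -6.03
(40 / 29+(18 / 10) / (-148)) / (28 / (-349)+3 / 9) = 30717933 / 5686900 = 5.40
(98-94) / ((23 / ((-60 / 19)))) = -240 / 437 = -0.55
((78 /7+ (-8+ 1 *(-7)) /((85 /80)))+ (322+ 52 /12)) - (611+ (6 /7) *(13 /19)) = -1955050 /6783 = -288.23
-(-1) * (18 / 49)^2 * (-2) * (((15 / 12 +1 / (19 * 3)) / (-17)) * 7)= 918 / 6517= 0.14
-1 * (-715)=715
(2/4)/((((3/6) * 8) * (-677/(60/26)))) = -15/35204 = -0.00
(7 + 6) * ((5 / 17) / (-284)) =-65 / 4828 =-0.01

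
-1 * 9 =-9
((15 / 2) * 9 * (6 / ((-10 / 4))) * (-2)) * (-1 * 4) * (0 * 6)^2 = 0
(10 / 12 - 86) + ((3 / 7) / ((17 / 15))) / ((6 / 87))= -28447 / 357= -79.68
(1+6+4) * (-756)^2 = 6286896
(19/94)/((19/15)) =0.16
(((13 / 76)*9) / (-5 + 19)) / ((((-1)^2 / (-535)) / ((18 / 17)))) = -62.29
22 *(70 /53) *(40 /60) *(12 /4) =58.11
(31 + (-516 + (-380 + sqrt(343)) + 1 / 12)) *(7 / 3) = -72653 / 36 + 49 *sqrt(7) / 3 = -1974.92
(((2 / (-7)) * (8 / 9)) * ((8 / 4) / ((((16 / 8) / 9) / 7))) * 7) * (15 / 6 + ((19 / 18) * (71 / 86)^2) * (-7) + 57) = -101509282 / 16641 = -6099.95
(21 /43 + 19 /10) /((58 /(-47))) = -48269 /24940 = -1.94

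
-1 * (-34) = 34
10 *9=90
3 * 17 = 51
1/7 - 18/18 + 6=36/7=5.14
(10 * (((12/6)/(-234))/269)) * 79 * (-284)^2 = -63718240/31473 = -2024.54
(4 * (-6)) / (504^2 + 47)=-24 / 254063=-0.00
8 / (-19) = -8 / 19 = -0.42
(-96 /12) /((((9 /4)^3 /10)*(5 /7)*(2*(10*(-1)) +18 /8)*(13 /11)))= 315392 /672867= 0.47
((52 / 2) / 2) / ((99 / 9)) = 13 / 11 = 1.18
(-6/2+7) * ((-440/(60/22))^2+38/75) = 23426056/225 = 104115.80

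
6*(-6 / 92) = -9 / 23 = -0.39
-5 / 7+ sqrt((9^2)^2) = 562 / 7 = 80.29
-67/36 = -1.86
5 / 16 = 0.31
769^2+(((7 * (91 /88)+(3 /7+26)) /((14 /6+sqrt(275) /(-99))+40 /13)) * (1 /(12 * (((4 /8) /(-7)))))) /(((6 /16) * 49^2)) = 12504272531999557 /21144905908- 17524455 * sqrt(11) /232593964988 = 591360.99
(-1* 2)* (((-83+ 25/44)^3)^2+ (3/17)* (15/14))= -627479107607.33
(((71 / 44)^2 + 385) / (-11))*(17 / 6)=-12756817 / 127776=-99.84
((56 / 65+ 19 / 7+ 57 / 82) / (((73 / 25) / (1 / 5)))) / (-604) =-159349 / 329014504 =-0.00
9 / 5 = 1.80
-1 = -1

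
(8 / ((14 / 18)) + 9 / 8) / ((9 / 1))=71 / 56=1.27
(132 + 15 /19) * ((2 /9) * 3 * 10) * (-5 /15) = -16820 /57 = -295.09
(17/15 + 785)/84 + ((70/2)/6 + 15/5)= 11461/630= 18.19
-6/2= -3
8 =8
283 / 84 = 3.37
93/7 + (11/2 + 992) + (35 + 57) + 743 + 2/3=77551/42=1846.45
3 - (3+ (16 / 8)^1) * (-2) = 13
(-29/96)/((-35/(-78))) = -377/560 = -0.67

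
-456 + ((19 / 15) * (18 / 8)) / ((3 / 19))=-8759 / 20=-437.95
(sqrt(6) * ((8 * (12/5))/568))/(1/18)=216 * sqrt(6)/355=1.49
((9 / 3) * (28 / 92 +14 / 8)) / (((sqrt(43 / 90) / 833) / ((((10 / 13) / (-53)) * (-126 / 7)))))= 63761985 * sqrt(430) / 681421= 1940.35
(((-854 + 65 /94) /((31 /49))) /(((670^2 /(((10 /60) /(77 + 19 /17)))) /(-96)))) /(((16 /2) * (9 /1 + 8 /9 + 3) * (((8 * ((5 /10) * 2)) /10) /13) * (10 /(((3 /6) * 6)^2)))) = 70356998439 /806037427763200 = 0.00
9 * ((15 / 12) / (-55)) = -9 / 44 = -0.20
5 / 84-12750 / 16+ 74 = -121433 / 168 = -722.82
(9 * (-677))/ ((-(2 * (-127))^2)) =6093/ 64516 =0.09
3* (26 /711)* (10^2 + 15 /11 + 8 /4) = 11.34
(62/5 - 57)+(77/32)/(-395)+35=-121421/12640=-9.61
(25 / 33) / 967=25 / 31911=0.00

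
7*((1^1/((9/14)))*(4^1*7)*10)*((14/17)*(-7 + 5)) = -768320/153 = -5021.70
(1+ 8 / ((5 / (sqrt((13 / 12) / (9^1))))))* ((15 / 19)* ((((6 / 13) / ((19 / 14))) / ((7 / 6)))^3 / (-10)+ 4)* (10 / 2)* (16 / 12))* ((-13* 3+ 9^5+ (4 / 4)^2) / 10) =142191884001568* sqrt(39) / 12884185665+ 35547971000392 / 286315237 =193077.53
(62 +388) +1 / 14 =6301 / 14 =450.07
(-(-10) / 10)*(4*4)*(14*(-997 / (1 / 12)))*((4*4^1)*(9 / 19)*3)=-1157732352 / 19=-60933281.68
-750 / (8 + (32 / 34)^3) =-73695 / 868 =-84.90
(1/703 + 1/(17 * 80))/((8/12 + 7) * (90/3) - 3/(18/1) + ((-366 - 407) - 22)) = -6189/1621033640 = -0.00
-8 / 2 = -4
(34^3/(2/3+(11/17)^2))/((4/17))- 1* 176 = 144659798/941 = 153729.86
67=67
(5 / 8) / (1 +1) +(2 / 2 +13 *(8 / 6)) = 895 / 48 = 18.65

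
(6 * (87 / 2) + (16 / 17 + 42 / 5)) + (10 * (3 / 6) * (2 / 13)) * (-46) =234.96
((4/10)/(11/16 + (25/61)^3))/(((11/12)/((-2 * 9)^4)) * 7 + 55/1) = 0.01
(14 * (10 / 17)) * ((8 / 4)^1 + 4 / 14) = 320 / 17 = 18.82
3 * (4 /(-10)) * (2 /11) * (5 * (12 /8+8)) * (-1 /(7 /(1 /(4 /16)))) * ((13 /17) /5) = 5928 /6545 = 0.91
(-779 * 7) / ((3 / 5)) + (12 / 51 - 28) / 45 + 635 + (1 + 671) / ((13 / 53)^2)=351081752 / 129285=2715.56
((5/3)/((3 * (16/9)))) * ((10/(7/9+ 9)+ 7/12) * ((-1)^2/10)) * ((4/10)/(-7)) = -53/18480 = -0.00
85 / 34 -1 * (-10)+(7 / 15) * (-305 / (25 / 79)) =-65591 / 150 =-437.27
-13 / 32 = -0.41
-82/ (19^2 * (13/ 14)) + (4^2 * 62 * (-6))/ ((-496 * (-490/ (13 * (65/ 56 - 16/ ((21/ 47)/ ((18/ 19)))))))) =10.19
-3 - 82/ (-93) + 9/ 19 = -1.64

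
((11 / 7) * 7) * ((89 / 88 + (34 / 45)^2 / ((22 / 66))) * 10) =161803 / 540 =299.64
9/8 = 1.12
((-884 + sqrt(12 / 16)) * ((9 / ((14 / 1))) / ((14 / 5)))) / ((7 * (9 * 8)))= -1105 / 2744 + 5 * sqrt(3) / 21952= -0.40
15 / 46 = 0.33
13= 13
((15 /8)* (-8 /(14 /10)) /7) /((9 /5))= -125 /147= -0.85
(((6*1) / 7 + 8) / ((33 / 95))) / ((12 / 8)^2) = 23560 / 2079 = 11.33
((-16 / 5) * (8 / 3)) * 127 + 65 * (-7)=-23081 / 15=-1538.73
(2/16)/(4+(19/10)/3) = 15/556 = 0.03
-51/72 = -0.71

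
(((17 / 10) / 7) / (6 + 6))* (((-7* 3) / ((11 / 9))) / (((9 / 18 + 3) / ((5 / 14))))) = -153 / 4312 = -0.04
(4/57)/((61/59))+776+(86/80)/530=57205975111/73712400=776.07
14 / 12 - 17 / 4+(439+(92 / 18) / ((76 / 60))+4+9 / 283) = 28647595 / 64524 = 443.98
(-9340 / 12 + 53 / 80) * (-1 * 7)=1306487 / 240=5443.70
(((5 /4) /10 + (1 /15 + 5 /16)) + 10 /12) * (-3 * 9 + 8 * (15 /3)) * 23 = 31993 /80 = 399.91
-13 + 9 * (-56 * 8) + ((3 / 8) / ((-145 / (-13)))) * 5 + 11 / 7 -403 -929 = -8729423 / 1624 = -5375.26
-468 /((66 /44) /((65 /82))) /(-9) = 27.48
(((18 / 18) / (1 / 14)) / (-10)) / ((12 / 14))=-49 / 30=-1.63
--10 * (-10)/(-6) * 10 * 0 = 0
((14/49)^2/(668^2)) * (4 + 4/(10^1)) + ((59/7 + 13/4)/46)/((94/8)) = 159600748/7386262205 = 0.02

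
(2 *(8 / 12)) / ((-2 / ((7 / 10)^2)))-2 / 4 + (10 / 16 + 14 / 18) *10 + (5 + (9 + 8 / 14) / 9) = 121367 / 6300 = 19.26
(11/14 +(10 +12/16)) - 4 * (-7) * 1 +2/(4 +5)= 10019/252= 39.76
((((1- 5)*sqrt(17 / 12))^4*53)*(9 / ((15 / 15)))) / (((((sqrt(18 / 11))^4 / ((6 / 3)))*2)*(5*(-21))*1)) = -7413428 / 8505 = -871.66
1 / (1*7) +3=22 / 7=3.14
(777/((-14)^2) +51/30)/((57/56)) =1586/285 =5.56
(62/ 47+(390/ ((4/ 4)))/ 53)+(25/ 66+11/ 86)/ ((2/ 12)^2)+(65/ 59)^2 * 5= 135296271771/ 4101463883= 32.99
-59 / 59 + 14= 13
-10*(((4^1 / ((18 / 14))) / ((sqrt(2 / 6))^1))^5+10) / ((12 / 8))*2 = -688414720*sqrt(3) / 19683-400 / 3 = -60711.97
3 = 3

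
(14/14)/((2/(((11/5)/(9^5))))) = 11/590490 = 0.00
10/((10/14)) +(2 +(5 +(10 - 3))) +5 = 33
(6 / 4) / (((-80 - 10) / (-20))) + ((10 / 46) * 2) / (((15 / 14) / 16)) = 157 / 23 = 6.83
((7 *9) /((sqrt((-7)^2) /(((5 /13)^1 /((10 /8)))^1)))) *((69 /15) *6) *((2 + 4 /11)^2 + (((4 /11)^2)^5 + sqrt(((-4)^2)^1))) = 1235329717462848 /1685932599065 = 732.73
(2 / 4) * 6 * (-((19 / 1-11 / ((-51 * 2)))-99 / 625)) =-1208027 / 21250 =-56.85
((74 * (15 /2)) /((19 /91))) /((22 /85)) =4292925 /418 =10270.16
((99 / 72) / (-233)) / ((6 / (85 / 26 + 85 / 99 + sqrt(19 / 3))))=-0.01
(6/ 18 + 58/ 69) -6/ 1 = -111/ 23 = -4.83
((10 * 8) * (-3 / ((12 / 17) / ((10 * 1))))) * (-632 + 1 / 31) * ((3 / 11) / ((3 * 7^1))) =6055400 / 217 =27905.07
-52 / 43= -1.21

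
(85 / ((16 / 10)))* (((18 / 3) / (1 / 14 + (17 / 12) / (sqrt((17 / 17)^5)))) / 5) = 1071 / 25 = 42.84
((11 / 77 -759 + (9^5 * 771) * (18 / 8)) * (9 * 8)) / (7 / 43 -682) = -739986783882 / 68411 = -10816780.69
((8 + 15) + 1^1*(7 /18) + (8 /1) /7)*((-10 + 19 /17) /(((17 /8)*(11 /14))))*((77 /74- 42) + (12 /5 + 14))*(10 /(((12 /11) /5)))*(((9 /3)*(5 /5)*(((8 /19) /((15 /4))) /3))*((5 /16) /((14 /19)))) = 14137584890 /2020977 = 6995.42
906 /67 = 13.52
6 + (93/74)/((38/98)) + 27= 50955/1406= 36.24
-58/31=-1.87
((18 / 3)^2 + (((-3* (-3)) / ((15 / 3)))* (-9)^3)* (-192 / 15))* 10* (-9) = -7574472 / 5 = -1514894.40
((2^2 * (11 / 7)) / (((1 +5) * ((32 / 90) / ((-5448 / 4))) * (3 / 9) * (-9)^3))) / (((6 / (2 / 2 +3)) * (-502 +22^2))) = -0.61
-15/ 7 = -2.14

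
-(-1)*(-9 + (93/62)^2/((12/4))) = -33/4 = -8.25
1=1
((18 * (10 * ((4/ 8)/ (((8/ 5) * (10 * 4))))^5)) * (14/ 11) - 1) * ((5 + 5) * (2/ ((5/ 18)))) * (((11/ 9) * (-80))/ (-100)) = -47244639941/ 671088640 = -70.40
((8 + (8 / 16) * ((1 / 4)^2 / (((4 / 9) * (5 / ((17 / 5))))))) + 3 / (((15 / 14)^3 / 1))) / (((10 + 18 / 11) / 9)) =16611287 / 2048000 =8.11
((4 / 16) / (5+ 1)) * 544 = 68 / 3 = 22.67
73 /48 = 1.52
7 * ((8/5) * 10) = 112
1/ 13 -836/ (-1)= 10869/ 13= 836.08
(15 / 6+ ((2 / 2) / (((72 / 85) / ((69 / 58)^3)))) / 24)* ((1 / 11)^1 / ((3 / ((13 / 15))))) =27951833 / 412076544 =0.07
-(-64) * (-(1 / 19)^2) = -64 / 361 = -0.18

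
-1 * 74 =-74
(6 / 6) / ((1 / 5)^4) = 625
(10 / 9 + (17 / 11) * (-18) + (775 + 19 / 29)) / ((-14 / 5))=-5375575 / 20097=-267.48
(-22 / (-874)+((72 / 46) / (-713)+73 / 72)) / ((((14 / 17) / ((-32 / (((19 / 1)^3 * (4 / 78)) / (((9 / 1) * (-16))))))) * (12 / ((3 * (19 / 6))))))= 10281300562 / 787365187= 13.06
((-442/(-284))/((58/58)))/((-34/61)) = -793/284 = -2.79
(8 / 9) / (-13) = -8 / 117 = -0.07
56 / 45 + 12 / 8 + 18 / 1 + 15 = 3217 / 90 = 35.74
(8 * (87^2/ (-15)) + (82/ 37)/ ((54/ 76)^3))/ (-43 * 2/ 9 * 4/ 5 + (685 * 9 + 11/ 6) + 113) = -0.64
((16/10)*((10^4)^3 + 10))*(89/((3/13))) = 1851200000018512/3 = 617066666672837.33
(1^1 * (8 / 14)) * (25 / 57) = 100 / 399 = 0.25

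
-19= -19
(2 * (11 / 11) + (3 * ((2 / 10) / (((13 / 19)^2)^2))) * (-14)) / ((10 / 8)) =-29.06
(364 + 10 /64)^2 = 135792409 /1024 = 132609.77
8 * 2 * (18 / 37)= 288 / 37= 7.78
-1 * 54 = -54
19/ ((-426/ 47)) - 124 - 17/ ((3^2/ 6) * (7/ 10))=-141433/ 994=-142.29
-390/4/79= -195/158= -1.23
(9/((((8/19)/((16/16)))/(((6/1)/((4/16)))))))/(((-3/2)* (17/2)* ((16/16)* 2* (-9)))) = 38/17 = 2.24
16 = 16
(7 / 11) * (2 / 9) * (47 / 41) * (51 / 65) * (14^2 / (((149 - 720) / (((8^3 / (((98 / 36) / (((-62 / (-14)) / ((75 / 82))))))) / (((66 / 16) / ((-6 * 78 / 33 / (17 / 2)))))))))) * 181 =276527316992 / 95000125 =2910.81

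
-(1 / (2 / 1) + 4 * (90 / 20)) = -37 / 2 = -18.50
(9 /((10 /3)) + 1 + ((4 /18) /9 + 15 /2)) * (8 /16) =2273 /405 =5.61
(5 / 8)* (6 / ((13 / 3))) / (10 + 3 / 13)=45 / 532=0.08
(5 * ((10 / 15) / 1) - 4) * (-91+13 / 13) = 60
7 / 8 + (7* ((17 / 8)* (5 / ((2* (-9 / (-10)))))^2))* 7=65149 / 81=804.31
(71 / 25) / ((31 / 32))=2272 / 775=2.93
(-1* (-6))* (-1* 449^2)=-1209606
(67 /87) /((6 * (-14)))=-67 /7308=-0.01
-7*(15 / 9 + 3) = -98 / 3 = -32.67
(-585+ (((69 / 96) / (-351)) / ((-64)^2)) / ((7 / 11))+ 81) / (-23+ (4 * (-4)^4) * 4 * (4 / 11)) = -1785411406559 / 5194890215424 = -0.34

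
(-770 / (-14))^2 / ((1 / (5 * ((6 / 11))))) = 8250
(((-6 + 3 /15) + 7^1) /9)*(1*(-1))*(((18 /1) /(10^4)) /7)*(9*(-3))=81 /87500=0.00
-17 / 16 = -1.06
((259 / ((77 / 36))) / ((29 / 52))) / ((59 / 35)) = 2424240 / 18821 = 128.81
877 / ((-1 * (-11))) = 877 / 11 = 79.73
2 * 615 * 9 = 11070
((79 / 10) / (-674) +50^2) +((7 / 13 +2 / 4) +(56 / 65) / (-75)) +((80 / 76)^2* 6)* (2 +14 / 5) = 6008890927057 / 2372311500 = 2532.93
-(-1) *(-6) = -6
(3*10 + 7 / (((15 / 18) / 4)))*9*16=45792 / 5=9158.40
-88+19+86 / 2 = -26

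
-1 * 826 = -826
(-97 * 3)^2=84681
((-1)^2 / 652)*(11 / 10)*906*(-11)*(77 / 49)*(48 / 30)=-1205886 / 28525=-42.27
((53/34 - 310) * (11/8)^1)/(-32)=115357/8704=13.25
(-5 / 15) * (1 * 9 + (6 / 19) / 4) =-115 / 38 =-3.03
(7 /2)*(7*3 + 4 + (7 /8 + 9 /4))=1575 /16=98.44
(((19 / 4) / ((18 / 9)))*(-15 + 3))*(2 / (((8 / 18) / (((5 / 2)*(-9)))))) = 23085 / 8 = 2885.62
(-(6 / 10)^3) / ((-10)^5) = 0.00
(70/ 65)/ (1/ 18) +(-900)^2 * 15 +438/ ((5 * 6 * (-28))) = 12150018.86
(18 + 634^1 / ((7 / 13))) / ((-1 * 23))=-8368 / 161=-51.98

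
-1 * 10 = -10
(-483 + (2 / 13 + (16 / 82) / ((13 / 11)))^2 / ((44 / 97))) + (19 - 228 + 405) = -896168148 / 3124979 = -286.78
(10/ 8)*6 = 15/ 2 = 7.50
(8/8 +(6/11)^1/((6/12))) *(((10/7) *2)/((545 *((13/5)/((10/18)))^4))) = 0.00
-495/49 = -10.10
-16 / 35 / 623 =-16 / 21805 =-0.00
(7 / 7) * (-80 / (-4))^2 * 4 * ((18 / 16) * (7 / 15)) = 840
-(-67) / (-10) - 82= -887 / 10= -88.70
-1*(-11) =11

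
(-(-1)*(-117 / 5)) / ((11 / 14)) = -1638 / 55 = -29.78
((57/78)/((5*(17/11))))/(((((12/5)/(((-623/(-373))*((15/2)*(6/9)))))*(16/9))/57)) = 111326985/10551424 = 10.55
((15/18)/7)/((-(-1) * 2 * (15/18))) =1/14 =0.07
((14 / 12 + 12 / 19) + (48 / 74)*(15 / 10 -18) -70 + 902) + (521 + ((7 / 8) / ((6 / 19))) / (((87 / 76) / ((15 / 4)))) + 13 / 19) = 441617199 / 326192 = 1353.86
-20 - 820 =-840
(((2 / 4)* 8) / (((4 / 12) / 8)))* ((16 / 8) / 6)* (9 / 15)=19.20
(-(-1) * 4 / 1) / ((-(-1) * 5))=4 / 5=0.80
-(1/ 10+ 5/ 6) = -14/ 15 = -0.93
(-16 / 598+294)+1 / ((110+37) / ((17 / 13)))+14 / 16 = 103678847 / 351624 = 294.86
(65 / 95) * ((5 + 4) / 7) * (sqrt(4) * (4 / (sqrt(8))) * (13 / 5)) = 3042 * sqrt(2) / 665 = 6.47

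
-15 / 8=-1.88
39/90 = 13/30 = 0.43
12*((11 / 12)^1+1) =23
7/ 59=0.12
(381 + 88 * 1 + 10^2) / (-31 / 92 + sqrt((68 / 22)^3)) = 2159930828 / 331389965 + 1801189984 * sqrt(374) / 331389965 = 111.63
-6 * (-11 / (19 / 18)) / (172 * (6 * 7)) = 99 / 11438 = 0.01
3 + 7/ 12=43/ 12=3.58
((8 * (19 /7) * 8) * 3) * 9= 32832 /7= 4690.29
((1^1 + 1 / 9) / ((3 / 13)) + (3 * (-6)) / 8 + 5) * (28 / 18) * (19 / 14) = 15523 / 972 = 15.97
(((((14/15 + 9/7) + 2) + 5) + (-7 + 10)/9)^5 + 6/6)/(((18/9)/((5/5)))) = 39767.99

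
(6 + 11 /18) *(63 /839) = 833 /1678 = 0.50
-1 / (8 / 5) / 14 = -5 / 112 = -0.04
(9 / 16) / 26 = 9 / 416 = 0.02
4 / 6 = 2 / 3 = 0.67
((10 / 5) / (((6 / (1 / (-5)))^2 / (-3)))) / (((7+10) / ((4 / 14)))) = -1 / 8925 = -0.00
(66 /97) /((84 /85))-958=-1300029 /1358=-957.31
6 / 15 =0.40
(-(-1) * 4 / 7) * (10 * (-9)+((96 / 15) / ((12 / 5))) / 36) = -9712 / 189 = -51.39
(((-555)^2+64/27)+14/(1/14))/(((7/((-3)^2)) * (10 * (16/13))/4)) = 108186403/840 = 128793.34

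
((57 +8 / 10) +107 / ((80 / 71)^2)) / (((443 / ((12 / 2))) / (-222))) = -302799231 / 708800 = -427.20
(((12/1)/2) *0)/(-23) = 0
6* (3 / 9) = 2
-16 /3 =-5.33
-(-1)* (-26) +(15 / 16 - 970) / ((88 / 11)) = -18833 / 128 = -147.13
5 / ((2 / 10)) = 25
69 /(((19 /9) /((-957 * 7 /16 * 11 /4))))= -45760869 /1216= -37632.29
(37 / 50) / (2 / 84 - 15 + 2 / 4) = -0.05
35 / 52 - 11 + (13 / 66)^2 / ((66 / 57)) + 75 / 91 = -82578521 / 8720712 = -9.47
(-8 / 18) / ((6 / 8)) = -16 / 27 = -0.59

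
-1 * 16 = -16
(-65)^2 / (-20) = -845 / 4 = -211.25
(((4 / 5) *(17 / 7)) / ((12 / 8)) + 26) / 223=2866 / 23415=0.12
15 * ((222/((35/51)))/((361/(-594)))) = -20175804/2527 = -7984.09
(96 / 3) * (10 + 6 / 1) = 512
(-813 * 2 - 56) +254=-1428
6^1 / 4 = 3 / 2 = 1.50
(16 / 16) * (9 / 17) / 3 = 3 / 17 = 0.18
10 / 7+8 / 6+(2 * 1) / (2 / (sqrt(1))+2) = 137 / 42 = 3.26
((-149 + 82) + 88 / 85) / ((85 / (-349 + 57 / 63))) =22962 / 85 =270.14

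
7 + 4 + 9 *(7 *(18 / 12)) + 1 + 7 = 227 / 2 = 113.50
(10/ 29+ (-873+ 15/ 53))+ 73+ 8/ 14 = -8594297/ 10759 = -798.80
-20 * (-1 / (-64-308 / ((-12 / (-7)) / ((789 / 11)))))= -20 / 12951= -0.00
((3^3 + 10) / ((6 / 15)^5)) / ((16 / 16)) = 115625 / 32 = 3613.28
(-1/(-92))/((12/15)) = 0.01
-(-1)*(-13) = -13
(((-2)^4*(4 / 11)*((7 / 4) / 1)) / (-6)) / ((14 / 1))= -4 / 33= -0.12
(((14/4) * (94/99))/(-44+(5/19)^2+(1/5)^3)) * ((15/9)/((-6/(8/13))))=148461250/11478834081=0.01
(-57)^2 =3249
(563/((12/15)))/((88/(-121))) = -30965/32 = -967.66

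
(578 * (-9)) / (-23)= 5202 / 23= 226.17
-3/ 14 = -0.21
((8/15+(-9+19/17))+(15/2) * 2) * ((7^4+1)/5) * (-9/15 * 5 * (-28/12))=32804114/1275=25728.72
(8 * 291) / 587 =2328 / 587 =3.97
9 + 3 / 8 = 75 / 8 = 9.38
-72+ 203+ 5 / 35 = 918 / 7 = 131.14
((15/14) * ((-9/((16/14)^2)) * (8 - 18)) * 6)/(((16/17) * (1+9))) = 48195/1024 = 47.07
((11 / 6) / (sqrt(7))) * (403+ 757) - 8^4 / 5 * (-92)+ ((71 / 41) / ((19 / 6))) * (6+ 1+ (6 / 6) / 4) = 6380 * sqrt(7) / 21+ 587135141 / 7790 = 76174.17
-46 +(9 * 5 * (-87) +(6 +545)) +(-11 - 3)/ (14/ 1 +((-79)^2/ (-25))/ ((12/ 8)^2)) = -37191295/ 10907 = -3409.86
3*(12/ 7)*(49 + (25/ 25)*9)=298.29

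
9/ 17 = 0.53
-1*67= -67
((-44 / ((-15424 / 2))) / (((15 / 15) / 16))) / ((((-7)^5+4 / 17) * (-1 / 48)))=17952 / 68857315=0.00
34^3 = 39304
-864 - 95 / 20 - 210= -4315 / 4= -1078.75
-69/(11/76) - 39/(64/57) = -511.46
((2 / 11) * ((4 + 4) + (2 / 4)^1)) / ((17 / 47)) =47 / 11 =4.27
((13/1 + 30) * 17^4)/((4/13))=46688239/4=11672059.75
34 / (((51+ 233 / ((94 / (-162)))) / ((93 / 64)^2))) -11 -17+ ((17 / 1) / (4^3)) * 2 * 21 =-191755549 / 11247616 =-17.05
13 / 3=4.33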